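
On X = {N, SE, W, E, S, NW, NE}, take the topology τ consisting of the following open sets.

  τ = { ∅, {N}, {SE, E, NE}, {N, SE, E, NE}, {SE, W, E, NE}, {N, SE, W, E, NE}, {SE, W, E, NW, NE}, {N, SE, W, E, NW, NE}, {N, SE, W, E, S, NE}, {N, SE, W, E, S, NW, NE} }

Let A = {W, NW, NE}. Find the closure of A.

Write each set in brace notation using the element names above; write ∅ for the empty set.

{SE, W, E, S, NW, NE}

closure: X∖int(X∖A) = X∖{N} = {SE, W, E, S, NW, NE}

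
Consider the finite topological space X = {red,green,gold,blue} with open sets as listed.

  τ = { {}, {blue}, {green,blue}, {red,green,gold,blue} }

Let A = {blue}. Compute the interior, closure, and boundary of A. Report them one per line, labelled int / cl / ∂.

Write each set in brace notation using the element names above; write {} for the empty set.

int(A) = {blue}
cl(A)  = {red,green,gold,blue}
∂A     = {red,green,gold}

opens ⊆ A: {}, {blue}; union → int = {blue}
complement {red,green,gold}; its interior {}; cl(A) = X∖{} = {red,green,gold,blue}
boundary = {red,green,gold,blue} ∖ {blue} = {red,green,gold}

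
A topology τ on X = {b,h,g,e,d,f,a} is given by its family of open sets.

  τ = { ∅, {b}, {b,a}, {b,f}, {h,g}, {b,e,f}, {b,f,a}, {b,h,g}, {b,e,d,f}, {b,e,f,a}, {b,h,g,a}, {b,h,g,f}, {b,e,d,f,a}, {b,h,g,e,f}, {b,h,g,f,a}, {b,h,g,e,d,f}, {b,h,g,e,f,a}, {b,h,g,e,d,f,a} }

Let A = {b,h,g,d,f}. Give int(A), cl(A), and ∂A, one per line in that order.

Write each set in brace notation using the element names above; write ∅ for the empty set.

int(A) = {b,h,g,f}
cl(A)  = {b,h,g,e,d,f,a}
∂A     = {e,d,a}

U open, U⊆A: ∅, {b}, {h,g}, {b,f}, {b,h,g}, {b,h,g,f}. int(A) = ⋃ = {b,h,g,f}
X∖A={e,a}, int(X∖A)=∅, hence cl(A)={b,h,g,e,d,f,a}
∂A: remove int from cl → {e,d,a}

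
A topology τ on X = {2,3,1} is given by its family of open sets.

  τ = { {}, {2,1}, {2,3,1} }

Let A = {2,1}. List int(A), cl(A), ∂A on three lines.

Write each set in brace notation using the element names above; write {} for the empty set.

interior: largest open inside A is {2,1} (from {}, {2,1})
cl via duality: int({3}) = {}, so X∖{} = {2,3,1}
cl∖int = {3}

int(A) = {2,1}
cl(A)  = {2,3,1}
∂A     = {3}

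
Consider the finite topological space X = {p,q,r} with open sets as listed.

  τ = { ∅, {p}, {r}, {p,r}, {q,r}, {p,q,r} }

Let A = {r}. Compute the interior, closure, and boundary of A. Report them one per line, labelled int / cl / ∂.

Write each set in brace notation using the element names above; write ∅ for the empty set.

open subsets of A: ∅, {r}; so int(A) = {r}
closure: X∖int(X∖A) = X∖{p} = {q,r}
∂A = {q,r} minus {r} = {q}

int(A) = {r}
cl(A)  = {q,r}
∂A     = {q}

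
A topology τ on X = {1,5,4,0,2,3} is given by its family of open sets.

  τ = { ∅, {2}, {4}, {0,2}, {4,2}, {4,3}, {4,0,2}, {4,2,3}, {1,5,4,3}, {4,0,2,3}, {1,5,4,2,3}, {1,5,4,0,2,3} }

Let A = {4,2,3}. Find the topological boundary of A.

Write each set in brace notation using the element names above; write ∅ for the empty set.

{1,5,0}

interior: largest open inside A is {4,2,3} (from ∅, {4}, {2}, {4,3}, {4,2}, {4,2,3})
cl via duality: int({1,5,0}) = ∅, so X∖∅ = {1,5,4,0,2,3}
cl∖int = {1,5,0}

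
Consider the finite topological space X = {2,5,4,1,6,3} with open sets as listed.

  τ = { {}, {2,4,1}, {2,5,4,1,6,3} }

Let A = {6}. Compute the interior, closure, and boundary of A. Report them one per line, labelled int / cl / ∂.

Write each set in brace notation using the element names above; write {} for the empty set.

int(A) = {}
cl(A)  = {5,6,3}
∂A     = {5,6,3}

opens ⊆ A: {}; union → int = {}
complement {2,5,4,1,3}; its interior {2,4,1}; cl(A) = X∖{2,4,1} = {5,6,3}
boundary = {5,6,3} ∖ {} = {5,6,3}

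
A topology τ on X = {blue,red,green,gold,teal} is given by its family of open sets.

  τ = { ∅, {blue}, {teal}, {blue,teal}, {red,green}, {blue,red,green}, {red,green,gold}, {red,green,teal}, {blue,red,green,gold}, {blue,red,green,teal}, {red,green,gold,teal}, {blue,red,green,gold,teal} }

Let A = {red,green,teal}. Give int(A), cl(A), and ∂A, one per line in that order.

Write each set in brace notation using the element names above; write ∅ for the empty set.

int(A) = {red,green,teal}
cl(A)  = {red,green,gold,teal}
∂A     = {gold}

interior: largest open inside A is {red,green,teal} (from ∅, {teal}, {red,green}, {red,green,teal})
cl via duality: int({blue,gold}) = {blue}, so X∖{blue} = {red,green,gold,teal}
cl∖int = {gold}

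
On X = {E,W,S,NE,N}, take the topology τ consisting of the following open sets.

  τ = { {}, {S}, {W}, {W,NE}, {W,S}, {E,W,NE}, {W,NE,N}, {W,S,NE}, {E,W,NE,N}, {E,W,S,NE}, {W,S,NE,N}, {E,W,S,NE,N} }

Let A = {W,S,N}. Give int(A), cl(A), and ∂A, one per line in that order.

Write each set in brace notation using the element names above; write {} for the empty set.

open subsets of A: {}, {S}, {W}, {W,S}; so int(A) = {W,S}
closure: X∖int(X∖A) = X∖{} = {E,W,S,NE,N}
∂A = {E,W,S,NE,N} minus {W,S} = {E,NE,N}

int(A) = {W,S}
cl(A)  = {E,W,S,NE,N}
∂A     = {E,NE,N}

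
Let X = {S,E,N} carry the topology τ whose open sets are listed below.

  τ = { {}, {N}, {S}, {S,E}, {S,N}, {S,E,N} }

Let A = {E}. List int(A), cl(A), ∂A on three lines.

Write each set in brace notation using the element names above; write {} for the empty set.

opens ⊆ A: {}; union → int = {}
complement {S,N}; its interior {S,N}; cl(A) = X∖{S,N} = {E}
boundary = {E} ∖ {} = {E}

int(A) = {}
cl(A)  = {E}
∂A     = {E}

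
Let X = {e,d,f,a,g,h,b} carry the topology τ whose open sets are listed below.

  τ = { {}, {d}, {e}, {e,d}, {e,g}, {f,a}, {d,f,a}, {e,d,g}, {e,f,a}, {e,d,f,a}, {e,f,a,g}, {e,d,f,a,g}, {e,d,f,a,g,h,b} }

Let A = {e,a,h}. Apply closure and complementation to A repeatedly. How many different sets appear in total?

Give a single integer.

12

cl via duality: int({d,f,g,b}) = {d}, so X∖{d} = {e,f,a,g,h,b}
Write k for closure, c for complement:
  1. A     = {e,a,h}
  2. kA    = {e,f,a,g,h,b}
  3. cA    = {d,f,g,b}
  4. ckA   = {d}
  5. kcA   = {d,f,a,g,h,b}
  6. kckA  = {d,h,b}
  7. ckcA  = {e}
  8. ckckA = {e,f,a,g}
  9. kckcA = {e,g,h,b}
  10. ckckcA = {d,f,a}
  11. kckckcA = {d,f,a,h,b}
  12. ckckckcA = {e,g}
applying k or c yields no new set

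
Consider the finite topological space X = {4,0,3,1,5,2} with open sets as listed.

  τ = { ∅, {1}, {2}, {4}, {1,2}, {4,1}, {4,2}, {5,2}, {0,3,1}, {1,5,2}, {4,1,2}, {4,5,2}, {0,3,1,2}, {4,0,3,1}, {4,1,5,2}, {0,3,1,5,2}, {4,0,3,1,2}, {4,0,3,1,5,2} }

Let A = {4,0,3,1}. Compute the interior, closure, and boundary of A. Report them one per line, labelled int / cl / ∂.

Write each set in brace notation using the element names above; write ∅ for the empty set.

U open, U⊆A: ∅, {1}, {4}, {4,1}, {0,3,1}, {4,0,3,1}. int(A) = ⋃ = {4,0,3,1}
X∖A={5,2}, int(X∖A)={5,2}, hence cl(A)={4,0,3,1}
∂A: remove int from cl → ∅

int(A) = {4,0,3,1}
cl(A)  = {4,0,3,1}
∂A     = ∅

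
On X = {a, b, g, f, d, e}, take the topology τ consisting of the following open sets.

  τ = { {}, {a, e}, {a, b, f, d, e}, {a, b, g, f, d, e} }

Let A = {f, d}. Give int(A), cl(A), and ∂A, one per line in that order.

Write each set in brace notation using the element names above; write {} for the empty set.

opens ⊆ A: {}; union → int = {}
complement {a, b, g, e}; its interior {a, e}; cl(A) = X∖{a, e} = {b, g, f, d}
boundary = {b, g, f, d} ∖ {} = {b, g, f, d}

int(A) = {}
cl(A)  = {b, g, f, d}
∂A     = {b, g, f, d}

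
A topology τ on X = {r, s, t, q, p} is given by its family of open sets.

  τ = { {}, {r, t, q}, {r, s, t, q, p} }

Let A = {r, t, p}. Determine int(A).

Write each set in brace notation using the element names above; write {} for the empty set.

open subsets of A: {}; so int(A) = {}

{}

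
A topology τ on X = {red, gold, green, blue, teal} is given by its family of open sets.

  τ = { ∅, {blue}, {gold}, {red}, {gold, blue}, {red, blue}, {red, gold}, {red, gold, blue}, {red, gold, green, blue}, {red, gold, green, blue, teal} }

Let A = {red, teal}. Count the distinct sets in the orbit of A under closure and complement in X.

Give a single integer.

6

complement {gold, green, blue}; its interior {gold, blue}; cl(A) = X∖{gold, blue} = {red, green, teal}
With k = closure, c = complement:
  1. A     = {red, teal}
  2. kA    = {red, green, teal}
  3. cA    = {gold, green, blue}
  4. ckA   = {gold, blue}
  5. kcA   = {gold, green, blue, teal}
  6. ckcA  = {red}
k, c of each give nothing new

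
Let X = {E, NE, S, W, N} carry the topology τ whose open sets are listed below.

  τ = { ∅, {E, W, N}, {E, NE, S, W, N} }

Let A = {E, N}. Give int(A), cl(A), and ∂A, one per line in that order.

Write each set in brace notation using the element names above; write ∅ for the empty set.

int(A) = ∅
cl(A)  = {E, NE, S, W, N}
∂A     = {E, NE, S, W, N}

interior: largest open inside A is ∅ (from ∅)
cl via duality: int({NE, S, W}) = ∅, so X∖∅ = {E, NE, S, W, N}
cl∖int = {E, NE, S, W, N}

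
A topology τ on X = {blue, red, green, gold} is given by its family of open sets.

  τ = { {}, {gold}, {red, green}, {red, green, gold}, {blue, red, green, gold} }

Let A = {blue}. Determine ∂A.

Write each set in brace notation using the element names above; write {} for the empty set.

{blue}

interior: largest open inside A is {} (from {})
cl via duality: int({red, green, gold}) = {red, green, gold}, so X∖{red, green, gold} = {blue}
cl∖int = {blue}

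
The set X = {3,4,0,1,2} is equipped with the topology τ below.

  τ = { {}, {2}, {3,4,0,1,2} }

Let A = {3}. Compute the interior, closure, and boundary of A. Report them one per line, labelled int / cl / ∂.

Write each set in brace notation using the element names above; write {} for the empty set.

int(A) = {}
cl(A)  = {3,4,0,1}
∂A     = {3,4,0,1}

interior: largest open inside A is {} (from {})
cl via duality: int({4,0,1,2}) = {2}, so X∖{2} = {3,4,0,1}
cl∖int = {3,4,0,1}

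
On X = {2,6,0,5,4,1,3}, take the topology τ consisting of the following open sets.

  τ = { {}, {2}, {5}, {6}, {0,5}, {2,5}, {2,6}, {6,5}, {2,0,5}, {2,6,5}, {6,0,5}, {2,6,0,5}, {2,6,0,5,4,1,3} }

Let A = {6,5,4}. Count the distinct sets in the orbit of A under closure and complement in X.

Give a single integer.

complement {2,0,1,3}; its interior {2}; cl(A) = X∖{2} = {6,0,5,4,1,3}
With k = closure, c = complement:
  1. A     = {6,5,4}
  2. kA    = {6,0,5,4,1,3}
  3. cA    = {2,0,1,3}
  4. ckA   = {2}
  5. kcA   = {2,0,4,1,3}
  6. kckA  = {2,4,1,3}
  7. ckcA  = {6,5}
  8. ckckA = {6,0,5}
k, c of each give nothing new

8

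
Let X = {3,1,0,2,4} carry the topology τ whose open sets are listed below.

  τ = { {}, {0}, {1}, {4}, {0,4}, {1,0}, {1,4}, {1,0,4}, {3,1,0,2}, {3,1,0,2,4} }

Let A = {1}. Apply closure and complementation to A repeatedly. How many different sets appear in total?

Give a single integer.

cl via duality: int({3,0,2,4}) = {0,4}, so X∖{0,4} = {3,1,2}
Write k for closure, c for complement:
  1. A     = {1}
  2. kA    = {3,1,2}
  3. cA    = {3,0,2,4}
  4. ckA   = {0,4}
applying k or c yields no new set

4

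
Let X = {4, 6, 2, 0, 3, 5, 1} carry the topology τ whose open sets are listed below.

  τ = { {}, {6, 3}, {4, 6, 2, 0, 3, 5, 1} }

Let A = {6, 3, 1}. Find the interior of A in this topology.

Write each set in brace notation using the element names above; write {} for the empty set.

{6, 3}

U open, U⊆A: {}, {6, 3}. int(A) = ⋃ = {6, 3}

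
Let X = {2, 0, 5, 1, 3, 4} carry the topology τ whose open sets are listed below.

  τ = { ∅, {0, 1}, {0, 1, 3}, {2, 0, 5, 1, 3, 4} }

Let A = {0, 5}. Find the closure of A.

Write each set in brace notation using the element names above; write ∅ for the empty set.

{2, 0, 5, 1, 3, 4}

X∖A={2, 1, 3, 4}, int(X∖A)=∅, hence cl(A)={2, 0, 5, 1, 3, 4}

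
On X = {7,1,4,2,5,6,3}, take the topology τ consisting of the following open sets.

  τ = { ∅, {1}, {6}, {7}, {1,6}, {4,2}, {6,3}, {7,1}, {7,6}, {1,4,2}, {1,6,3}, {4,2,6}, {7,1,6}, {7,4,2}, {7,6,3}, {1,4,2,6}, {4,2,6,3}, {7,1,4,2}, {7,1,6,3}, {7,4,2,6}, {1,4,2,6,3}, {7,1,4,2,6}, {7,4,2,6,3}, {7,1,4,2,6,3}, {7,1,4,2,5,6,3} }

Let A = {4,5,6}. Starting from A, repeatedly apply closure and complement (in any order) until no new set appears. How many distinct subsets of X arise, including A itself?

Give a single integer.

complement {7,1,2,3}; its interior {7,1}; cl(A) = X∖{7,1} = {4,2,5,6,3}
With k = closure, c = complement:
  1. A     = {4,5,6}
  2. kA    = {4,2,5,6,3}
  3. cA    = {7,1,2,3}
  4. ckA   = {7,1}
  5. kcA   = {7,1,4,2,5,3}
  6. kckA  = {7,1,5}
  7. ckcA  = {6}
  8. ckckA = {4,2,6,3}
  9. kckcA = {5,6,3}
  10. ckckcA = {7,1,4,2}
  11. kckckcA = {7,1,4,2,5}
  12. ckckckcA = {6,3}
k, c of each give nothing new

12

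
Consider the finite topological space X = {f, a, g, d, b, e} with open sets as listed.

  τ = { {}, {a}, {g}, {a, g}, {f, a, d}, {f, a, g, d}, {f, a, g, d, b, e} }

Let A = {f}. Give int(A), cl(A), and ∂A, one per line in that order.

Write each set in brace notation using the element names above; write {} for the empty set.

open subsets of A: {}; so int(A) = {}
closure: X∖int(X∖A) = X∖{a, g} = {f, d, b, e}
∂A = {f, d, b, e} minus {} = {f, d, b, e}

int(A) = {}
cl(A)  = {f, d, b, e}
∂A     = {f, d, b, e}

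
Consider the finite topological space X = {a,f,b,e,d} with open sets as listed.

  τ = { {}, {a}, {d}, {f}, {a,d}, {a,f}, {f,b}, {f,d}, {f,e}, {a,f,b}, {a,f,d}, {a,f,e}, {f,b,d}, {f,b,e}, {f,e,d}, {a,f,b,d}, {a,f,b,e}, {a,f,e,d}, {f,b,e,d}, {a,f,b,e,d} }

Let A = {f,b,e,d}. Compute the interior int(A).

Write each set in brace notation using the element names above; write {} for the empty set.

{f,b,e,d}

interior: largest open inside A is {f,b,e,d} (from {}, {f}, {d}, {f,b}, {f,d}, {f,e}, {f,b,d}, {f,b,e}, {f,e,d}, {f,b,e,d})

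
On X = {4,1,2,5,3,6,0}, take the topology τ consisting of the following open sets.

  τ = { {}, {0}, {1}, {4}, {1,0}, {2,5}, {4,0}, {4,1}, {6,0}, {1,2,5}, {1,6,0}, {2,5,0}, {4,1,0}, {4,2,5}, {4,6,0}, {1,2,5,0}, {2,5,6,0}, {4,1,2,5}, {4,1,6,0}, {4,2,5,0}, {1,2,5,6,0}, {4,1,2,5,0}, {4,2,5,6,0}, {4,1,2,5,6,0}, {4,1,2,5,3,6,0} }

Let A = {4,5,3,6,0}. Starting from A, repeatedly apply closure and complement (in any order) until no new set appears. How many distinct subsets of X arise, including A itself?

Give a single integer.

closure: X∖int(X∖A) = X∖{1} = {4,2,5,3,6,0}
Let k=closure and c=complement:
  1. A     = {4,5,3,6,0}
  2. kA    = {4,2,5,3,6,0}
  3. cA    = {1,2}
  4. ckA   = {1}
  5. kcA   = {1,2,5,3}
  6. kckA  = {1,3}
  7. ckcA  = {4,6,0}
  8. ckckA = {4,2,5,6,0}
  9. kckcA = {4,3,6,0}
  10. ckckcA = {1,2,5}
— saturated at 10

10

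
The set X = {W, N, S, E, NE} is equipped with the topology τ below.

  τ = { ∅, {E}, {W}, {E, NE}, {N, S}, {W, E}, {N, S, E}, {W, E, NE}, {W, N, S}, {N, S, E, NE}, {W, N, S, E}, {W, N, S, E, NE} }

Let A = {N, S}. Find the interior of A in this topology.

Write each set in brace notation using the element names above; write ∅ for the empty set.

opens ⊆ A: ∅, {N, S}; union → int = {N, S}

{N, S}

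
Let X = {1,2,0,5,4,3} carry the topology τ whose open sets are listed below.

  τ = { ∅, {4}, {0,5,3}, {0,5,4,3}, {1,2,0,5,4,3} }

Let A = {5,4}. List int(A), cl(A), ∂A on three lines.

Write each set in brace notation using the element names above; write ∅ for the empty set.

opens ⊆ A: ∅, {4}; union → int = {4}
complement {1,2,0,3}; its interior ∅; cl(A) = X∖∅ = {1,2,0,5,4,3}
boundary = {1,2,0,5,4,3} ∖ {4} = {1,2,0,5,3}

int(A) = {4}
cl(A)  = {1,2,0,5,4,3}
∂A     = {1,2,0,5,3}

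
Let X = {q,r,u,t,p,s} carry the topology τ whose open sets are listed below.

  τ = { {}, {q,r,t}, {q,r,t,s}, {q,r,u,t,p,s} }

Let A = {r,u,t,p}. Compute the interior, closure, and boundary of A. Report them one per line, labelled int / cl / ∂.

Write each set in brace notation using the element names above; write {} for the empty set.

int(A) = {}
cl(A)  = {q,r,u,t,p,s}
∂A     = {q,r,u,t,p,s}

U open, U⊆A: {}. int(A) = ⋃ = {}
X∖A={q,s}, int(X∖A)={}, hence cl(A)={q,r,u,t,p,s}
∂A: remove int from cl → {q,r,u,t,p,s}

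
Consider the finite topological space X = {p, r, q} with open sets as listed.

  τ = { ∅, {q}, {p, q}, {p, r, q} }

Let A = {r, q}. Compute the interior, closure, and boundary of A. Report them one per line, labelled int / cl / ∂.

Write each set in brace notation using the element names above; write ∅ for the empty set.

interior: largest open inside A is {q} (from ∅, {q})
cl via duality: int({p}) = ∅, so X∖∅ = {p, r, q}
cl∖int = {p, r}

int(A) = {q}
cl(A)  = {p, r, q}
∂A     = {p, r}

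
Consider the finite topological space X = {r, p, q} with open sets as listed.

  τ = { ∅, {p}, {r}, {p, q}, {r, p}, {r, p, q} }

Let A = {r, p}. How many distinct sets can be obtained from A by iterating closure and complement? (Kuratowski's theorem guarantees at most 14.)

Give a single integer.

4

closure: X∖int(X∖A) = X∖∅ = {r, p, q}
Let k=closure and c=complement:
  1. A     = {r, p}
  2. kA    = {r, p, q}
  3. cA    = {q}
  4. ckA   = ∅
— saturated at 4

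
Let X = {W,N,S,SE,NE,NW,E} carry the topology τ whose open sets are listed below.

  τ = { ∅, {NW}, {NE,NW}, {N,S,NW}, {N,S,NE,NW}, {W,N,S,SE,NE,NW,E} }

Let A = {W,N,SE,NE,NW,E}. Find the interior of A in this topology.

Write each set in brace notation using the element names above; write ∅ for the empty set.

opens ⊆ A: ∅, {NW}, {NE,NW}; union → int = {NE,NW}

{NE,NW}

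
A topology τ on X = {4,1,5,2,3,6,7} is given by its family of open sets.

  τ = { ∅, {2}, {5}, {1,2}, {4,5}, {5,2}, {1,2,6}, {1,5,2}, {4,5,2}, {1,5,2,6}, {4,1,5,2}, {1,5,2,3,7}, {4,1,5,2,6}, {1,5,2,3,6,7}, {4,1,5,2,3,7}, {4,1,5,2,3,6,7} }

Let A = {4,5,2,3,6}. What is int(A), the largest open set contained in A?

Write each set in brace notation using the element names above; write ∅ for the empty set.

{4,5,2}

opens ⊆ A: ∅, {2}, {5}, {5,2}, {4,5}, {4,5,2}; union → int = {4,5,2}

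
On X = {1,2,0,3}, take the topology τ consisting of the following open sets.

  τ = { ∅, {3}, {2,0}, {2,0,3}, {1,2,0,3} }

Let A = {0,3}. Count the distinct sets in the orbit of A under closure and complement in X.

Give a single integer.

8

cl via duality: int({1,2}) = ∅, so X∖∅ = {1,2,0,3}
Write k for closure, c for complement:
  1. A     = {0,3}
  2. kA    = {1,2,0,3}
  3. cA    = {1,2}
  4. ckA   = ∅
  5. kcA   = {1,2,0}
  6. ckcA  = {3}
  7. kckcA = {1,3}
  8. ckckcA = {2,0}
applying k or c yields no new set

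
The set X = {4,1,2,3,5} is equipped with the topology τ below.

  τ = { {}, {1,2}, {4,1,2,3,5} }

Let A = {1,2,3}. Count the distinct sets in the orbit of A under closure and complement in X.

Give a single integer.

6

X∖A={4,5}, int(X∖A)={}, hence cl(A)={4,1,2,3,5}
Orbit (k=closure, c=complement):
  1. A     = {1,2,3}
  2. kA    = {4,1,2,3,5}
  3. cA    = {4,5}
  4. ckA   = {}
  5. kcA   = {4,3,5}
  6. ckcA  = {1,2}
(closed under both — stop)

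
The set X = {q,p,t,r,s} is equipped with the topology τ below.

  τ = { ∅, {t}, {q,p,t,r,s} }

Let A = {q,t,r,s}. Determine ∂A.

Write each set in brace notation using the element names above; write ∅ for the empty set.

interior: largest open inside A is {t} (from ∅, {t})
cl via duality: int({p}) = ∅, so X∖∅ = {q,p,t,r,s}
cl∖int = {q,p,r,s}

{q,p,r,s}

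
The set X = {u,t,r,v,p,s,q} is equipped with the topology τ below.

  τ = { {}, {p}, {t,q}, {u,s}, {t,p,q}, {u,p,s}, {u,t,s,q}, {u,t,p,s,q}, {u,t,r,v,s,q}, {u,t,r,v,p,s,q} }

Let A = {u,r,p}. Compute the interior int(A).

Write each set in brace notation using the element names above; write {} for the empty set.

{p}

interior: largest open inside A is {p} (from {}, {p})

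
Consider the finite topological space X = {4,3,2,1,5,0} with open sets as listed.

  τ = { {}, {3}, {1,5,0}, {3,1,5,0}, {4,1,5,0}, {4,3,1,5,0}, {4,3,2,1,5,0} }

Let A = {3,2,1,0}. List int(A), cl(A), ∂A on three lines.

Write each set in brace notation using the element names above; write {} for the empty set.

opens ⊆ A: {}, {3}; union → int = {3}
complement {4,5}; its interior {}; cl(A) = X∖{} = {4,3,2,1,5,0}
boundary = {4,3,2,1,5,0} ∖ {3} = {4,2,1,5,0}

int(A) = {3}
cl(A)  = {4,3,2,1,5,0}
∂A     = {4,2,1,5,0}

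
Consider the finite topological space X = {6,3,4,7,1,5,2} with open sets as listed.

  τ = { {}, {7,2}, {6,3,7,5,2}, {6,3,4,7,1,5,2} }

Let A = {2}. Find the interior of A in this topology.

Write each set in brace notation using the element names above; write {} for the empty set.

{}

open subsets of A: {}; so int(A) = {}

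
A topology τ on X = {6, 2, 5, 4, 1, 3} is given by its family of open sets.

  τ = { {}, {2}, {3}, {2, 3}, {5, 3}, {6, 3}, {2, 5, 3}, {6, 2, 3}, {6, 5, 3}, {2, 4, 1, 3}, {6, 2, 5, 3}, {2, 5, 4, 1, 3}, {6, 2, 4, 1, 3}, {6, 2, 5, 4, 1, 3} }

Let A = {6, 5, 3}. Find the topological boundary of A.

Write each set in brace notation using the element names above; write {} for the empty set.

{4, 1}

U open, U⊆A: {}, {3}, {6, 3}, {5, 3}, {6, 5, 3}. int(A) = ⋃ = {6, 5, 3}
X∖A={2, 4, 1}, int(X∖A)={2}, hence cl(A)={6, 5, 4, 1, 3}
∂A: remove int from cl → {4, 1}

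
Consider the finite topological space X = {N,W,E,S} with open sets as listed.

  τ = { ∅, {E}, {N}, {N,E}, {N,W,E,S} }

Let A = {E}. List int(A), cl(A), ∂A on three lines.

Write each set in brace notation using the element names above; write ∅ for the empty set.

interior: largest open inside A is {E} (from ∅, {E})
cl via duality: int({N,W,S}) = {N}, so X∖{N} = {W,E,S}
cl∖int = {W,S}

int(A) = {E}
cl(A)  = {W,E,S}
∂A     = {W,S}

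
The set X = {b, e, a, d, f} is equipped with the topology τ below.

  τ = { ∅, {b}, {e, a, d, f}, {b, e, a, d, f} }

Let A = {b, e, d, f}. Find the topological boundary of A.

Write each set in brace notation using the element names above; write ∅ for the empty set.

{e, a, d, f}

interior: largest open inside A is {b} (from ∅, {b})
cl via duality: int({a}) = ∅, so X∖∅ = {b, e, a, d, f}
cl∖int = {e, a, d, f}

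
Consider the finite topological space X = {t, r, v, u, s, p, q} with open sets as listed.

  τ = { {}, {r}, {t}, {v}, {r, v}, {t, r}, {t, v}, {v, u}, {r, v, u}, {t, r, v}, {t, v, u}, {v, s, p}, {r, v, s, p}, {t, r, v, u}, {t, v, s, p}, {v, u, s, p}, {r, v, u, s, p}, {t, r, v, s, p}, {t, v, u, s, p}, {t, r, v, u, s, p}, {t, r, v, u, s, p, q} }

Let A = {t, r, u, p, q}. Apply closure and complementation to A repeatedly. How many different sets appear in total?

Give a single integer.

X∖A={v, s}, int(X∖A)={v}, hence cl(A)={t, r, u, s, p, q}
Orbit (k=closure, c=complement):
  1. A     = {t, r, u, p, q}
  2. kA    = {t, r, u, s, p, q}
  3. cA    = {v, s}
  4. ckA   = {v}
  5. kcA   = {v, u, s, p, q}
  6. ckcA  = {t, r}
  7. kckcA = {t, r, q}
  8. ckckcA = {v, u, s, p}
(closed under both — stop)

8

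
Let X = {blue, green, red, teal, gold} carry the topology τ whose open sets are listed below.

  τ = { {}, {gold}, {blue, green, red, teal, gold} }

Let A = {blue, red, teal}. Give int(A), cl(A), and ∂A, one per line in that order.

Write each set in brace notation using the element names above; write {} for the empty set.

int(A) = {}
cl(A)  = {blue, green, red, teal}
∂A     = {blue, green, red, teal}

open subsets of A: {}; so int(A) = {}
closure: X∖int(X∖A) = X∖{gold} = {blue, green, red, teal}
∂A = {blue, green, red, teal} minus {} = {blue, green, red, teal}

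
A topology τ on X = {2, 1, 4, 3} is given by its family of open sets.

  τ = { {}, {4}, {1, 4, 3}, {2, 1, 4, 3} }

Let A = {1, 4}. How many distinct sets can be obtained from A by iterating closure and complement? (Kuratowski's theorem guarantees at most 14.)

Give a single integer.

cl via duality: int({2, 3}) = {}, so X∖{} = {2, 1, 4, 3}
Write k for closure, c for complement:
  1. A     = {1, 4}
  2. kA    = {2, 1, 4, 3}
  3. cA    = {2, 3}
  4. ckA   = {}
  5. kcA   = {2, 1, 3}
  6. ckcA  = {4}
applying k or c yields no new set

6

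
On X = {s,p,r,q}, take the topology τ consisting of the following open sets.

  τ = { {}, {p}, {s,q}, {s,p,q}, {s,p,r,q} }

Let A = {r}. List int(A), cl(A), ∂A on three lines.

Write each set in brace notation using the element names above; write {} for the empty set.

int(A) = {}
cl(A)  = {r}
∂A     = {r}

opens ⊆ A: {}; union → int = {}
complement {s,p,q}; its interior {s,p,q}; cl(A) = X∖{s,p,q} = {r}
boundary = {r} ∖ {} = {r}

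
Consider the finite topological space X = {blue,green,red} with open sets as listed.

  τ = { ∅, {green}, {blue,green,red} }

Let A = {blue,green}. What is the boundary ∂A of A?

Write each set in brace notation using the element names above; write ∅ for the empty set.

open subsets of A: ∅, {green}; so int(A) = {green}
closure: X∖int(X∖A) = X∖∅ = {blue,green,red}
∂A = {blue,green,red} minus {green} = {blue,red}

{blue,red}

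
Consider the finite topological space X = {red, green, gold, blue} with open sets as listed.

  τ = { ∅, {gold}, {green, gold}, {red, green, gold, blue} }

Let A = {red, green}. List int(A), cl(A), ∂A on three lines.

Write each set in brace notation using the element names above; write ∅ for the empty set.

open subsets of A: ∅; so int(A) = ∅
closure: X∖int(X∖A) = X∖{gold} = {red, green, blue}
∂A = {red, green, blue} minus ∅ = {red, green, blue}

int(A) = ∅
cl(A)  = {red, green, blue}
∂A     = {red, green, blue}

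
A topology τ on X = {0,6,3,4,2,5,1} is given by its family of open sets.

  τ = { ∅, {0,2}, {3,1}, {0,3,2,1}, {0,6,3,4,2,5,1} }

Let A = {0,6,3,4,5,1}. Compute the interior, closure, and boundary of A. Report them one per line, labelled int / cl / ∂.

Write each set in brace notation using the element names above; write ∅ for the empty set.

U open, U⊆A: ∅, {3,1}. int(A) = ⋃ = {3,1}
X∖A={2}, int(X∖A)=∅, hence cl(A)={0,6,3,4,2,5,1}
∂A: remove int from cl → {0,6,4,2,5}

int(A) = {3,1}
cl(A)  = {0,6,3,4,2,5,1}
∂A     = {0,6,4,2,5}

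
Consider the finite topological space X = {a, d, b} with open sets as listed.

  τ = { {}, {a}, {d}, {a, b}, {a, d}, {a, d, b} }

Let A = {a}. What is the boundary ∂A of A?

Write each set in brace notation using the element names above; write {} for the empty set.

{b}

open subsets of A: {}, {a}; so int(A) = {a}
closure: X∖int(X∖A) = X∖{d} = {a, b}
∂A = {a, b} minus {a} = {b}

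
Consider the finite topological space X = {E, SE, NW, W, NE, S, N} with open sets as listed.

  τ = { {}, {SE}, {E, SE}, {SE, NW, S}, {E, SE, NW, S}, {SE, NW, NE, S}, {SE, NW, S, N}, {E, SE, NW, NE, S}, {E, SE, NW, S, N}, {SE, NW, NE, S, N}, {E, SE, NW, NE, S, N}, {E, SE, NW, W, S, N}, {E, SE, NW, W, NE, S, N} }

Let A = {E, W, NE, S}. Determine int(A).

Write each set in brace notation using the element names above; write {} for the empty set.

open subsets of A: {}; so int(A) = {}

{}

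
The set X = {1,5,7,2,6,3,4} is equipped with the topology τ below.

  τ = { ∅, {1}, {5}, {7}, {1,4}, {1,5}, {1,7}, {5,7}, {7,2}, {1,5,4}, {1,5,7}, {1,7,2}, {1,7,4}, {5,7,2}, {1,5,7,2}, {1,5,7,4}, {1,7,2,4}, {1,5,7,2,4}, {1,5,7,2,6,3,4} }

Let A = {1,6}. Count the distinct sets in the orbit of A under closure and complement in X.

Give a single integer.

8

X∖A={5,7,2,3,4}, int(X∖A)={5,7,2}, hence cl(A)={1,6,3,4}
Orbit (k=closure, c=complement):
  1. A     = {1,6}
  2. kA    = {1,6,3,4}
  3. cA    = {5,7,2,3,4}
  4. ckA   = {5,7,2}
  5. kcA   = {5,7,2,6,3,4}
  6. kckA  = {5,7,2,6,3}
  7. ckcA  = {1}
  8. ckckA = {1,4}
(closed under both — stop)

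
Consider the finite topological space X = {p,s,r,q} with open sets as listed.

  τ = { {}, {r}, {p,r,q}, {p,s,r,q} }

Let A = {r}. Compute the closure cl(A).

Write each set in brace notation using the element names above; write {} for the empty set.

{p,s,r,q}

closure: X∖int(X∖A) = X∖{} = {p,s,r,q}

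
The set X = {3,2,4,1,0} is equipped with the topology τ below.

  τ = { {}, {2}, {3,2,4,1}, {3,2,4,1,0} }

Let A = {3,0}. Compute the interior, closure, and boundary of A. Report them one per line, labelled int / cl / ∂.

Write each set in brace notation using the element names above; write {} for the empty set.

int(A) = {}
cl(A)  = {3,4,1,0}
∂A     = {3,4,1,0}

opens ⊆ A: {}; union → int = {}
complement {2,4,1}; its interior {2}; cl(A) = X∖{2} = {3,4,1,0}
boundary = {3,4,1,0} ∖ {} = {3,4,1,0}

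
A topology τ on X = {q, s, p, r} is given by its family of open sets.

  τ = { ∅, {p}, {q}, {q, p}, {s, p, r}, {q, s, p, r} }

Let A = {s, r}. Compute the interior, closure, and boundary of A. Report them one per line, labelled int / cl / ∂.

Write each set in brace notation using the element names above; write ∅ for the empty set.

open subsets of A: ∅; so int(A) = ∅
closure: X∖int(X∖A) = X∖{q, p} = {s, r}
∂A = {s, r} minus ∅ = {s, r}

int(A) = ∅
cl(A)  = {s, r}
∂A     = {s, r}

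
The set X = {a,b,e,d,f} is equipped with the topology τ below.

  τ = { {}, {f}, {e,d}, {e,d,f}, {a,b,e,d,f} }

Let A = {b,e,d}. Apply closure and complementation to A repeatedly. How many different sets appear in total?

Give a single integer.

6

cl via duality: int({a,f}) = {f}, so X∖{f} = {a,b,e,d}
Write k for closure, c for complement:
  1. A     = {b,e,d}
  2. kA    = {a,b,e,d}
  3. cA    = {a,f}
  4. ckA   = {f}
  5. kcA   = {a,b,f}
  6. ckcA  = {e,d}
applying k or c yields no new set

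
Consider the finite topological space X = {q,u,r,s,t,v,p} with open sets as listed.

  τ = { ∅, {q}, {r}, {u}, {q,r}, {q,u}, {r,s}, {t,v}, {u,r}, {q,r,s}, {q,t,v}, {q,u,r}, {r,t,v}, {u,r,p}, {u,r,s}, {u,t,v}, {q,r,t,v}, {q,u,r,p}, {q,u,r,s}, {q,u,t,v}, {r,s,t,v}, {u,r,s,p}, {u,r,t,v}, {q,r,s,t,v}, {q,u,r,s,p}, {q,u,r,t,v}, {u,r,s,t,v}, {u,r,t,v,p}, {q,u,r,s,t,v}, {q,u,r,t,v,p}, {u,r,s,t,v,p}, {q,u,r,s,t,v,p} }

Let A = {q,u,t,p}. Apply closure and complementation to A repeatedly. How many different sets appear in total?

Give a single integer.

X∖A={r,s,v}, int(X∖A)={r,s}, hence cl(A)={q,u,t,v,p}
Orbit (k=closure, c=complement):
  1. A     = {q,u,t,p}
  2. kA    = {q,u,t,v,p}
  3. cA    = {r,s,v}
  4. ckA   = {r,s}
  5. kcA   = {r,s,t,v,p}
  6. kckA  = {r,s,p}
  7. ckcA  = {q,u}
  8. ckckA = {q,u,t,v}
  9. kckcA = {q,u,p}
  10. ckckcA = {r,s,t,v}
(closed under both — stop)

10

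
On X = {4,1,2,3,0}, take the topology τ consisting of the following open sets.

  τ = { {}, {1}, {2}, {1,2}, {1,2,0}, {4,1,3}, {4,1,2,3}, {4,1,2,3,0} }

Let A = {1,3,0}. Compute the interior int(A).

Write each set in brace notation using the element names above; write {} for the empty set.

opens ⊆ A: {}, {1}; union → int = {1}

{1}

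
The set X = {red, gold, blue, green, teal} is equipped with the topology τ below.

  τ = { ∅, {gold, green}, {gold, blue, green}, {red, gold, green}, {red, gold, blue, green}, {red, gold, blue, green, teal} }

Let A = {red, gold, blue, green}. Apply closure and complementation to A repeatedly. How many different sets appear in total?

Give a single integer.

closure: X∖int(X∖A) = X∖∅ = {red, gold, blue, green, teal}
Let k=closure and c=complement:
  1. A     = {red, gold, blue, green}
  2. kA    = {red, gold, blue, green, teal}
  3. cA    = {teal}
  4. ckA   = ∅
— saturated at 4

4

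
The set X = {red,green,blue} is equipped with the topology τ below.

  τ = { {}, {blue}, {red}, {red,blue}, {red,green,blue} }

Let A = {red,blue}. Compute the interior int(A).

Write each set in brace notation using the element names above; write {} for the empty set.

interior: largest open inside A is {red,blue} (from {}, {red}, {blue}, {red,blue})

{red,blue}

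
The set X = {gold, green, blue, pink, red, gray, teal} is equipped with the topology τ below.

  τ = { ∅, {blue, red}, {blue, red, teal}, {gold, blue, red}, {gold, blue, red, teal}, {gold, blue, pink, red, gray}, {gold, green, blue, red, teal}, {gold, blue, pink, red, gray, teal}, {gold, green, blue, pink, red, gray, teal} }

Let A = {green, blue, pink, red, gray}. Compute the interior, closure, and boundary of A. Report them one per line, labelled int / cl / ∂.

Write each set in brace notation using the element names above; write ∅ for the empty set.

open subsets of A: ∅, {blue, red}; so int(A) = {blue, red}
closure: X∖int(X∖A) = X∖∅ = {gold, green, blue, pink, red, gray, teal}
∂A = {gold, green, blue, pink, red, gray, teal} minus {blue, red} = {gold, green, pink, gray, teal}

int(A) = {blue, red}
cl(A)  = {gold, green, blue, pink, red, gray, teal}
∂A     = {gold, green, pink, gray, teal}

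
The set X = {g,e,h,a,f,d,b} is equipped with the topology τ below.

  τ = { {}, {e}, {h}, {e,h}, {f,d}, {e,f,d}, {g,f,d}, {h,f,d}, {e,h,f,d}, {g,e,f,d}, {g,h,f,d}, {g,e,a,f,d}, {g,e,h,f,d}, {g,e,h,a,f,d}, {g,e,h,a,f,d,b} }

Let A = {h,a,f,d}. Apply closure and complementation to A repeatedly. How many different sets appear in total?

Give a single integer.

8

complement {g,e,b}; its interior {e}; cl(A) = X∖{e} = {g,h,a,f,d,b}
With k = closure, c = complement:
  1. A     = {h,a,f,d}
  2. kA    = {g,h,a,f,d,b}
  3. cA    = {g,e,b}
  4. ckA   = {e}
  5. kcA   = {g,e,a,b}
  6. kckA  = {e,a,b}
  7. ckcA  = {h,f,d}
  8. ckckA = {g,h,f,d}
k, c of each give nothing new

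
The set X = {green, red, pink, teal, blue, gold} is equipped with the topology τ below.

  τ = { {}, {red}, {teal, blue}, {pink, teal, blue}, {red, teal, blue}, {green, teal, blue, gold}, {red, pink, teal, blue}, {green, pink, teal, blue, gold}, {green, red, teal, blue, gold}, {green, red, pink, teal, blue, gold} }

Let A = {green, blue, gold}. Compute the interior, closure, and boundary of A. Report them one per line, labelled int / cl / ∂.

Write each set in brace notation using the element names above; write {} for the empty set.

int(A) = {}
cl(A)  = {green, pink, teal, blue, gold}
∂A     = {green, pink, teal, blue, gold}

U open, U⊆A: {}. int(A) = ⋃ = {}
X∖A={red, pink, teal}, int(X∖A)={red}, hence cl(A)={green, pink, teal, blue, gold}
∂A: remove int from cl → {green, pink, teal, blue, gold}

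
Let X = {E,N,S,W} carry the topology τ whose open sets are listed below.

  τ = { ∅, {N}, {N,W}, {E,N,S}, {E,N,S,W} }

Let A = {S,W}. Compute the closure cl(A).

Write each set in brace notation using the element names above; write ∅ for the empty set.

{E,S,W}

X∖A={E,N}, int(X∖A)={N}, hence cl(A)={E,S,W}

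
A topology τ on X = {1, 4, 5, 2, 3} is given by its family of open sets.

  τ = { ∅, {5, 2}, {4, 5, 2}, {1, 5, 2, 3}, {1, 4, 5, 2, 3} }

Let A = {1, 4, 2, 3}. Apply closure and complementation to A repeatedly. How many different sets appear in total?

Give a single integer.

4

complement {5}; its interior ∅; cl(A) = X∖∅ = {1, 4, 5, 2, 3}
With k = closure, c = complement:
  1. A     = {1, 4, 2, 3}
  2. kA    = {1, 4, 5, 2, 3}
  3. cA    = {5}
  4. ckA   = ∅
k, c of each give nothing new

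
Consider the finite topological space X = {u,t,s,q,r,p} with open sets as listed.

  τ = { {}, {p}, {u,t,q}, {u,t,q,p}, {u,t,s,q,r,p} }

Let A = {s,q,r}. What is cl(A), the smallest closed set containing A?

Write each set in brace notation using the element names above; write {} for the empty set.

{u,t,s,q,r}

closure: X∖int(X∖A) = X∖{p} = {u,t,s,q,r}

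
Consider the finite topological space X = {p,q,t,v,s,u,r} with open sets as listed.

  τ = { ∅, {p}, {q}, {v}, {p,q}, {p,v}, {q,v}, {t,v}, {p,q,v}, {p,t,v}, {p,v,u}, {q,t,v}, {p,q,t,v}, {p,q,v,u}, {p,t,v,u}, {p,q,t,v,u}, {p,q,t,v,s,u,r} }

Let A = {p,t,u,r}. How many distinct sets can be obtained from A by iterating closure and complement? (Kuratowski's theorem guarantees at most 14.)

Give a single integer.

8

cl via duality: int({q,v,s}) = {q,v}, so X∖{q,v} = {p,t,s,u,r}
Write k for closure, c for complement:
  1. A     = {p,t,u,r}
  2. kA    = {p,t,s,u,r}
  3. cA    = {q,v,s}
  4. ckA   = {q,v}
  5. kcA   = {q,t,v,s,u,r}
  6. ckcA  = {p}
  7. kckcA = {p,s,u,r}
  8. ckckcA = {q,t,v}
applying k or c yields no new set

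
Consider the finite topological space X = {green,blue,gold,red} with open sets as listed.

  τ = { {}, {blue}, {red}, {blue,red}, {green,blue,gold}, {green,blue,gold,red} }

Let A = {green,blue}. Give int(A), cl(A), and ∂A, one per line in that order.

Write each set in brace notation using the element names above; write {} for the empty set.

int(A) = {blue}
cl(A)  = {green,blue,gold}
∂A     = {green,gold}

open subsets of A: {}, {blue}; so int(A) = {blue}
closure: X∖int(X∖A) = X∖{red} = {green,blue,gold}
∂A = {green,blue,gold} minus {blue} = {green,gold}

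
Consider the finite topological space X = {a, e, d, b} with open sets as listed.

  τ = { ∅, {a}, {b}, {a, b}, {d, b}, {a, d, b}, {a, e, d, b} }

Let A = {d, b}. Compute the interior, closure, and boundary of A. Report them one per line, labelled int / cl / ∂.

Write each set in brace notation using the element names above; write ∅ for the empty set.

int(A) = {d, b}
cl(A)  = {e, d, b}
∂A     = {e}

opens ⊆ A: ∅, {b}, {d, b}; union → int = {d, b}
complement {a, e}; its interior {a}; cl(A) = X∖{a} = {e, d, b}
boundary = {e, d, b} ∖ {d, b} = {e}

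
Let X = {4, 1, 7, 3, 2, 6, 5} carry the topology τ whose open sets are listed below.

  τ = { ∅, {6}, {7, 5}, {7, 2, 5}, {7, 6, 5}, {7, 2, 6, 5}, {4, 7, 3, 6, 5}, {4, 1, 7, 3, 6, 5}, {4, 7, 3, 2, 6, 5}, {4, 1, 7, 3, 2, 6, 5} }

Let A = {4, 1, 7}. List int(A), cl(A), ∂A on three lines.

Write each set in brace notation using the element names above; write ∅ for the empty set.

int(A) = ∅
cl(A)  = {4, 1, 7, 3, 2, 5}
∂A     = {4, 1, 7, 3, 2, 5}

interior: largest open inside A is ∅ (from ∅)
cl via duality: int({3, 2, 6, 5}) = {6}, so X∖{6} = {4, 1, 7, 3, 2, 5}
cl∖int = {4, 1, 7, 3, 2, 5}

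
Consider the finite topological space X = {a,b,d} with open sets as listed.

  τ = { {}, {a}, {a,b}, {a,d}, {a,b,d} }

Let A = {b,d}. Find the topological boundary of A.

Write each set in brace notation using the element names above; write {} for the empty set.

{b,d}

interior: largest open inside A is {} (from {})
cl via duality: int({a}) = {a}, so X∖{a} = {b,d}
cl∖int = {b,d}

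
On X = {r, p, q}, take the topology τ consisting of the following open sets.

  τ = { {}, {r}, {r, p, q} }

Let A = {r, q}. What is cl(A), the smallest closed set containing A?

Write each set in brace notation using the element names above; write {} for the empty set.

closure: X∖int(X∖A) = X∖{} = {r, p, q}

{r, p, q}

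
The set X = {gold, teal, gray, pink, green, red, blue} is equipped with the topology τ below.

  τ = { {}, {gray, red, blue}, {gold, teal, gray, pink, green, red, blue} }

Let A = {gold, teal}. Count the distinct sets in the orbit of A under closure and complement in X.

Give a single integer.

6

X∖A={gray, pink, green, red, blue}, int(X∖A)={gray, red, blue}, hence cl(A)={gold, teal, pink, green}
Orbit (k=closure, c=complement):
  1. A     = {gold, teal}
  2. kA    = {gold, teal, pink, green}
  3. cA    = {gray, pink, green, red, blue}
  4. ckA   = {gray, red, blue}
  5. kcA   = {gold, teal, gray, pink, green, red, blue}
  6. ckcA  = {}
(closed under both — stop)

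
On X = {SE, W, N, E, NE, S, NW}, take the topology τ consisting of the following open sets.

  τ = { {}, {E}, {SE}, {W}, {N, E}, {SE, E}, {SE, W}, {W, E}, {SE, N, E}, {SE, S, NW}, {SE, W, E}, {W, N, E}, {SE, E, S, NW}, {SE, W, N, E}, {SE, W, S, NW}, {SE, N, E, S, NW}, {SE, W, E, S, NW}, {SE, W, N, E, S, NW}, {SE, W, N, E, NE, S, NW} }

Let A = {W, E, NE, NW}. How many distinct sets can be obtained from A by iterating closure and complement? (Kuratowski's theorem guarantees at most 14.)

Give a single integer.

10

complement {SE, N, S}; its interior {SE}; cl(A) = X∖{SE} = {W, N, E, NE, S, NW}
With k = closure, c = complement:
  1. A     = {W, E, NE, NW}
  2. kA    = {W, N, E, NE, S, NW}
  3. cA    = {SE, N, S}
  4. ckA   = {SE}
  5. kcA   = {SE, N, NE, S, NW}
  6. kckA  = {SE, NE, S, NW}
  7. ckcA  = {W, E}
  8. ckckA = {W, N, E}
  9. kckcA = {W, N, E, NE}
  10. ckckcA = {SE, S, NW}
k, c of each give nothing new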